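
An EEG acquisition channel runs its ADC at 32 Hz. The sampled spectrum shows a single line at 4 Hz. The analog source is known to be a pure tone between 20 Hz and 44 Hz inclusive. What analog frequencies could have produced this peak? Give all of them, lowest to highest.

28 Hz, 36 Hz

Frequencies that alias to 4 Hz are k·fs ± 4 Hz for integer k ≥ 0.
k=0: 4 Hz.
k=1: 28 Hz, 36 Hz.
k=2: 60 Hz, 68 Hz.
Within [20 Hz, 44 Hz]: 28 Hz, 36 Hz.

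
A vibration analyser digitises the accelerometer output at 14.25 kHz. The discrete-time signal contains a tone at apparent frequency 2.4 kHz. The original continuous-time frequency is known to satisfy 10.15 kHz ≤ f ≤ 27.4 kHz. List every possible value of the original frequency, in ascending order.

Frequencies that alias to 2.4 kHz are k·fs ± 2.4 kHz for integer k ≥ 0.
k=0: 2.4 kHz.
k=1: 11.85 kHz, 16.65 kHz.
k=2: 26.1 kHz, 30.9 kHz.
k=3: 40.35 kHz, 45.15 kHz.
Within [10.15 kHz, 27.4 kHz]: 11.85 kHz, 16.65 kHz, 26.1 kHz.

11.85 kHz, 16.65 kHz, 26.1 kHz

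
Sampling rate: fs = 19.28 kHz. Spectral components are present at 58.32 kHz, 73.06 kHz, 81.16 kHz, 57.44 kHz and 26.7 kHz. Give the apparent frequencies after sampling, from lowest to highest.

0.4 kHz, 0.48 kHz, 4.04 kHz, 4.06 kHz, 7.42 kHz

fs/2 = 9.64 kHz.
58.32 kHz mod fs = 0.48 kHz.
0.48 kHz ≤ fs/2 = 9.64 kHz, appears at 0.48 kHz.
73.06 kHz mod fs = 15.22 kHz.
15.22 kHz > fs/2 = 9.64 kHz, folds to fs − 15.22 kHz = 4.06 kHz.
81.16 kHz mod fs = 4.04 kHz.
4.04 kHz ≤ fs/2 = 9.64 kHz, appears at 4.04 kHz.
57.44 kHz mod fs = 18.88 kHz.
18.88 kHz > fs/2 = 9.64 kHz, folds to fs − 18.88 kHz = 0.4 kHz.
26.7 kHz mod fs = 7.42 kHz.
7.42 kHz ≤ fs/2 = 9.64 kHz, appears at 7.42 kHz.
Distinct values: {0.4 kHz, 0.48 kHz, 4.04 kHz, 4.06 kHz, 7.42 kHz}.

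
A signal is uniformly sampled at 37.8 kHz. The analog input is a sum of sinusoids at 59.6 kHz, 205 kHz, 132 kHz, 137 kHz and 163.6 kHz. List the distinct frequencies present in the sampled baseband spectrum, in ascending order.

fs/2 = 18.9 kHz.
59.6 kHz mod fs = 21.8 kHz.
21.8 kHz > fs/2 = 18.9 kHz, folds to fs − 21.8 kHz = 16 kHz.
205 kHz mod fs = 16 kHz.
16 kHz ≤ fs/2 = 18.9 kHz, appears at 16 kHz.
132 kHz mod fs = 18.6 kHz.
18.6 kHz ≤ fs/2 = 18.9 kHz, appears at 18.6 kHz.
137 kHz mod fs = 23.6 kHz.
23.6 kHz > fs/2 = 18.9 kHz, folds to fs − 23.6 kHz = 14.2 kHz.
163.6 kHz mod fs = 12.4 kHz.
12.4 kHz ≤ fs/2 = 18.9 kHz, appears at 12.4 kHz.
Distinct values: {12.4 kHz, 14.2 kHz, 16 kHz, 18.6 kHz}.

12.4 kHz, 14.2 kHz, 16 kHz, 18.6 kHz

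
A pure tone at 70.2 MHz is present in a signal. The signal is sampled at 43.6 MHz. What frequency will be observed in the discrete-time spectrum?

17 MHz

70.2 MHz mod fs = 26.6 MHz.
26.6 MHz > fs/2 = 21.8 MHz, folds to fs − 26.6 MHz = 17 MHz.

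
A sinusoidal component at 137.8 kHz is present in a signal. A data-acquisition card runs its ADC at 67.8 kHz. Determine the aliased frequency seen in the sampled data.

137.8 kHz mod fs = 2.2 kHz.
2.2 kHz ≤ fs/2 = 33.9 kHz, appears at 2.2 kHz.

2.2 kHz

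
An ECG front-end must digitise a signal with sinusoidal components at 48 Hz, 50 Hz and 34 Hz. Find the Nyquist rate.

100 Hz

Highest-frequency component: 50 Hz.
Nyquist rate = 2 × 50 Hz = 100 Hz.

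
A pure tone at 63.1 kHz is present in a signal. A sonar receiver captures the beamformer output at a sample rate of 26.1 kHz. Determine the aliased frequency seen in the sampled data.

10.9 kHz

63.1 kHz mod fs = 10.9 kHz.
10.9 kHz ≤ fs/2 = 13.05 kHz, appears at 10.9 kHz.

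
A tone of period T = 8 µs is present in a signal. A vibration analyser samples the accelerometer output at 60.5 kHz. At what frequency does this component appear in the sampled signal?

T = 8 µs → f = 1/T = 125 kHz.
125 kHz mod fs = 4 kHz.
4 kHz ≤ fs/2 = 30.25 kHz, appears at 4 kHz.

4 kHz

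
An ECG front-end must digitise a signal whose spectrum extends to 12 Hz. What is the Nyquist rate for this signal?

24 Hz

Nyquist rate = 2 × 12 Hz = 24 Hz.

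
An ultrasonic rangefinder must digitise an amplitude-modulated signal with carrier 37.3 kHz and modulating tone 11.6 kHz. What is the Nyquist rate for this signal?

97.8 kHz

AM sidebands sit at fc ± fm = 25.7 kHz and 48.9 kHz.
Highest-frequency component: 48.9 kHz.
Nyquist rate = 2 × 48.9 kHz = 97.8 kHz.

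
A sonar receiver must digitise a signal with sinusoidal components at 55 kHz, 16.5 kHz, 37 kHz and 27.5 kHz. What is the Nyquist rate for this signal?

Highest-frequency component: 55 kHz.
Nyquist rate = 2 × 55 kHz = 110 kHz.

110 kHz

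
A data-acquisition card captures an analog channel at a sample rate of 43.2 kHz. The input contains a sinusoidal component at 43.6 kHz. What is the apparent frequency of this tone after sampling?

43.6 kHz mod fs = 0.4 kHz.
0.4 kHz ≤ fs/2 = 21.6 kHz, appears at 0.4 kHz.

0.4 kHz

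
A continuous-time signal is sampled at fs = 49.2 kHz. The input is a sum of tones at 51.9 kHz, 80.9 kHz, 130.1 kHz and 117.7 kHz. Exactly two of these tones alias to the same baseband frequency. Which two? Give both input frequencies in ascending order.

fs/2 = 24.6 kHz.
51.9 kHz mod fs = 2.7 kHz.
2.7 kHz ≤ fs/2 = 24.6 kHz, appears at 2.7 kHz.
80.9 kHz mod fs = 31.7 kHz.
31.7 kHz > fs/2 = 24.6 kHz, folds to fs − 31.7 kHz = 17.5 kHz.
130.1 kHz mod fs = 31.7 kHz.
31.7 kHz > fs/2 = 24.6 kHz, folds to fs − 31.7 kHz = 17.5 kHz.
117.7 kHz mod fs = 19.3 kHz.
19.3 kHz ≤ fs/2 = 24.6 kHz, appears at 19.3 kHz.
80.9 kHz and 130.1 kHz both map to 17.5 kHz.

80.9 kHz, 130.1 kHz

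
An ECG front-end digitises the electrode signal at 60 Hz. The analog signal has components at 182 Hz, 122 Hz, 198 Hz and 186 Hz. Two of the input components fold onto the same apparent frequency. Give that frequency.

2 Hz

fs/2 = 30 Hz.
182 Hz mod fs = 2 Hz.
2 Hz ≤ fs/2 = 30 Hz, appears at 2 Hz.
122 Hz mod fs = 2 Hz.
2 Hz ≤ fs/2 = 30 Hz, appears at 2 Hz.
198 Hz mod fs = 18 Hz.
18 Hz ≤ fs/2 = 30 Hz, appears at 18 Hz.
186 Hz mod fs = 6 Hz.
6 Hz ≤ fs/2 = 30 Hz, appears at 6 Hz.
122 Hz and 182 Hz both map to 2 Hz.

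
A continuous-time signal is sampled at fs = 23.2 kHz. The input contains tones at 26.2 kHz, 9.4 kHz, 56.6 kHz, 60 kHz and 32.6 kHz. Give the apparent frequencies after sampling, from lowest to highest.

fs/2 = 11.6 kHz.
26.2 kHz mod fs = 3 kHz.
3 kHz ≤ fs/2 = 11.6 kHz, appears at 3 kHz.
9.4 kHz ≤ fs/2 = 11.6 kHz, passes unchanged.
56.6 kHz mod fs = 10.2 kHz.
10.2 kHz ≤ fs/2 = 11.6 kHz, appears at 10.2 kHz.
60 kHz mod fs = 13.6 kHz.
13.6 kHz > fs/2 = 11.6 kHz, folds to fs − 13.6 kHz = 9.6 kHz.
32.6 kHz mod fs = 9.4 kHz.
9.4 kHz ≤ fs/2 = 11.6 kHz, appears at 9.4 kHz.
Distinct values: {3 kHz, 9.4 kHz, 9.6 kHz, 10.2 kHz}.

3 kHz, 9.4 kHz, 9.6 kHz, 10.2 kHz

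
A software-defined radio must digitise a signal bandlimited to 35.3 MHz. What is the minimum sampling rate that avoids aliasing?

Nyquist rate = 2 × 35.3 MHz = 70.6 MHz.

70.6 MHz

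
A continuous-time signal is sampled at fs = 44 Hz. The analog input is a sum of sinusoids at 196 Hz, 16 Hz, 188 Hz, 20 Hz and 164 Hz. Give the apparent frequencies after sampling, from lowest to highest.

12 Hz, 16 Hz, 20 Hz

fs/2 = 22 Hz.
196 Hz mod fs = 20 Hz.
20 Hz ≤ fs/2 = 22 Hz, appears at 20 Hz.
16 Hz ≤ fs/2 = 22 Hz, passes unchanged.
188 Hz mod fs = 12 Hz.
12 Hz ≤ fs/2 = 22 Hz, appears at 12 Hz.
20 Hz ≤ fs/2 = 22 Hz, passes unchanged.
164 Hz mod fs = 32 Hz.
32 Hz > fs/2 = 22 Hz, folds to fs − 32 Hz = 12 Hz.
Distinct values: {12 Hz, 16 Hz, 20 Hz}.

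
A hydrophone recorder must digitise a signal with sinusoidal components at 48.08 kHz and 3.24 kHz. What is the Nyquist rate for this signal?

Highest-frequency component: 48.08 kHz.
Nyquist rate = 2 × 48.08 kHz = 96.16 kHz.

96.16 kHz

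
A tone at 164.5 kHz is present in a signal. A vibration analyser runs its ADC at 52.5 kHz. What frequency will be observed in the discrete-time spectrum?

7 kHz

164.5 kHz mod fs = 7 kHz.
7 kHz ≤ fs/2 = 26.25 kHz, appears at 7 kHz.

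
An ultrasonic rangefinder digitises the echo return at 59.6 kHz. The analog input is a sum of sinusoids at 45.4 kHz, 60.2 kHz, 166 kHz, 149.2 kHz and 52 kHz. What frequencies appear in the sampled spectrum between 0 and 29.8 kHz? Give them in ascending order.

0.6 kHz, 7.6 kHz, 12.8 kHz, 14.2 kHz, 29.6 kHz

fs/2 = 29.8 kHz.
45.4 kHz > fs/2 = 29.8 kHz, folds to fs − 45.4 kHz = 14.2 kHz.
60.2 kHz mod fs = 0.6 kHz.
0.6 kHz ≤ fs/2 = 29.8 kHz, appears at 0.6 kHz.
166 kHz mod fs = 46.8 kHz.
46.8 kHz > fs/2 = 29.8 kHz, folds to fs − 46.8 kHz = 12.8 kHz.
149.2 kHz mod fs = 30 kHz.
30 kHz > fs/2 = 29.8 kHz, folds to fs − 30 kHz = 29.6 kHz.
52 kHz > fs/2 = 29.8 kHz, folds to fs − 52 kHz = 7.6 kHz.
Distinct values: {0.6 kHz, 7.6 kHz, 12.8 kHz, 14.2 kHz, 29.6 kHz}.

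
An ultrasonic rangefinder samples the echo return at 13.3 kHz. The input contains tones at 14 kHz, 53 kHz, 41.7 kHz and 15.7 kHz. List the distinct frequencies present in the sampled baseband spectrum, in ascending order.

0.2 kHz, 0.7 kHz, 1.8 kHz, 2.4 kHz

fs/2 = 6.65 kHz.
14 kHz mod fs = 0.7 kHz.
0.7 kHz ≤ fs/2 = 6.65 kHz, appears at 0.7 kHz.
53 kHz mod fs = 13.1 kHz.
13.1 kHz > fs/2 = 6.65 kHz, folds to fs − 13.1 kHz = 0.2 kHz.
41.7 kHz mod fs = 1.8 kHz.
1.8 kHz ≤ fs/2 = 6.65 kHz, appears at 1.8 kHz.
15.7 kHz mod fs = 2.4 kHz.
2.4 kHz ≤ fs/2 = 6.65 kHz, appears at 2.4 kHz.
Distinct values: {0.2 kHz, 0.7 kHz, 1.8 kHz, 2.4 kHz}.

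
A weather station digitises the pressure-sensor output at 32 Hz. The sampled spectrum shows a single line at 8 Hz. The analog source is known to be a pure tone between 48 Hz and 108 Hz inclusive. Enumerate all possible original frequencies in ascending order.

Frequencies that alias to 8 Hz are k·fs ± 8 Hz for integer k ≥ 0.
k=0: 8 Hz.
k=1: 24 Hz, 40 Hz.
k=2: 56 Hz, 72 Hz.
k=3: 88 Hz, 104 Hz.
k=4: 120 Hz, 136 Hz.
Within [48 Hz, 108 Hz]: 56 Hz, 72 Hz, 88 Hz, 104 Hz.

56 Hz, 72 Hz, 88 Hz, 104 Hz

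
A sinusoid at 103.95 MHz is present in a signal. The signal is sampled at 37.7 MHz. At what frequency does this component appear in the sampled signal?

9.15 MHz

103.95 MHz mod fs = 28.55 MHz.
28.55 MHz > fs/2 = 18.85 MHz, folds to fs − 28.55 MHz = 9.15 MHz.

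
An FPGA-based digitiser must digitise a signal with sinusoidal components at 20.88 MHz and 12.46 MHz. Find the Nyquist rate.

Highest-frequency component: 20.88 MHz.
Nyquist rate = 2 × 20.88 MHz = 41.76 MHz.

41.76 MHz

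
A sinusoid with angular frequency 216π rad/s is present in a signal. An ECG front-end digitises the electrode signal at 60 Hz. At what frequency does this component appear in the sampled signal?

ω = 216π rad/s → f = ω/(2π) = 108 Hz.
108 Hz mod fs = 48 Hz.
48 Hz > fs/2 = 30 Hz, folds to fs − 48 Hz = 12 Hz.

12 Hz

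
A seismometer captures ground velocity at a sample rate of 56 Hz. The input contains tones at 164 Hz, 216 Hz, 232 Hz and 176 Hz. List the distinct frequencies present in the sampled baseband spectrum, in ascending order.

fs/2 = 28 Hz.
164 Hz mod fs = 52 Hz.
52 Hz > fs/2 = 28 Hz, folds to fs − 52 Hz = 4 Hz.
216 Hz mod fs = 48 Hz.
48 Hz > fs/2 = 28 Hz, folds to fs − 48 Hz = 8 Hz.
232 Hz mod fs = 8 Hz.
8 Hz ≤ fs/2 = 28 Hz, appears at 8 Hz.
176 Hz mod fs = 8 Hz.
8 Hz ≤ fs/2 = 28 Hz, appears at 8 Hz.
Distinct values: {4 Hz, 8 Hz}.

4 Hz, 8 Hz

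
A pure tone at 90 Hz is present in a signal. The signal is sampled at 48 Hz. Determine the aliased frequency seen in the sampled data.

90 Hz mod fs = 42 Hz.
42 Hz > fs/2 = 24 Hz, folds to fs − 42 Hz = 6 Hz.

6 Hz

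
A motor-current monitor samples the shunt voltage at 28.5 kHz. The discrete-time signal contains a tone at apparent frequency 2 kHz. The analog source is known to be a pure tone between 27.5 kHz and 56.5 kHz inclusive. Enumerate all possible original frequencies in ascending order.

Frequencies that alias to 2 kHz are k·fs ± 2 kHz for integer k ≥ 0.
k=0: 2 kHz.
k=1: 26.5 kHz, 30.5 kHz.
k=2: 55 kHz, 59 kHz.
k=3: 83.5 kHz, 87.5 kHz.
Within [27.5 kHz, 56.5 kHz]: 30.5 kHz, 55 kHz.

30.5 kHz, 55 kHz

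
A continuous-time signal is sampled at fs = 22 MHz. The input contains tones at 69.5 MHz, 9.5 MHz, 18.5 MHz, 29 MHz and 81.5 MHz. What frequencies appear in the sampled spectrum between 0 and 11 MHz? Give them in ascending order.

3.5 MHz, 6.5 MHz, 7 MHz, 9.5 MHz

fs/2 = 11 MHz.
69.5 MHz mod fs = 3.5 MHz.
3.5 MHz ≤ fs/2 = 11 MHz, appears at 3.5 MHz.
9.5 MHz ≤ fs/2 = 11 MHz, passes unchanged.
18.5 MHz > fs/2 = 11 MHz, folds to fs − 18.5 MHz = 3.5 MHz.
29 MHz mod fs = 7 MHz.
7 MHz ≤ fs/2 = 11 MHz, appears at 7 MHz.
81.5 MHz mod fs = 15.5 MHz.
15.5 MHz > fs/2 = 11 MHz, folds to fs − 15.5 MHz = 6.5 MHz.
Distinct values: {3.5 MHz, 6.5 MHz, 7 MHz, 9.5 MHz}.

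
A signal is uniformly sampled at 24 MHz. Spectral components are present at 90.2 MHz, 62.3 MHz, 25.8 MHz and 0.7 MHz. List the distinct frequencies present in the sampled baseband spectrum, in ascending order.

0.7 MHz, 1.8 MHz, 5.8 MHz, 9.7 MHz

fs/2 = 12 MHz.
90.2 MHz mod fs = 18.2 MHz.
18.2 MHz > fs/2 = 12 MHz, folds to fs − 18.2 MHz = 5.8 MHz.
62.3 MHz mod fs = 14.3 MHz.
14.3 MHz > fs/2 = 12 MHz, folds to fs − 14.3 MHz = 9.7 MHz.
25.8 MHz mod fs = 1.8 MHz.
1.8 MHz ≤ fs/2 = 12 MHz, appears at 1.8 MHz.
0.7 MHz ≤ fs/2 = 12 MHz, passes unchanged.
Distinct values: {0.7 MHz, 1.8 MHz, 5.8 MHz, 9.7 MHz}.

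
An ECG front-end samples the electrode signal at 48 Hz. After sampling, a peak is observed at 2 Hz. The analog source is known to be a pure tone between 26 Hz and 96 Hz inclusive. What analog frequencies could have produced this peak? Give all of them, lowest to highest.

Frequencies that alias to 2 Hz are k·fs ± 2 Hz for integer k ≥ 0.
k=0: 2 Hz.
k=1: 46 Hz, 50 Hz.
k=2: 94 Hz, 98 Hz.
k=3: 142 Hz, 146 Hz.
Within [26 Hz, 96 Hz]: 46 Hz, 50 Hz, 94 Hz.

46 Hz, 50 Hz, 94 Hz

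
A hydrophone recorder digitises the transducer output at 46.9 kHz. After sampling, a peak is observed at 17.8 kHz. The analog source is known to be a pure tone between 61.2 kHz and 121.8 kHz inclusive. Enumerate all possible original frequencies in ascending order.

Frequencies that alias to 17.8 kHz are k·fs ± 17.8 kHz for integer k ≥ 0.
k=0: 17.8 kHz.
k=1: 29.1 kHz, 64.7 kHz.
k=2: 76 kHz, 111.6 kHz.
k=3: 122.9 kHz, 158.5 kHz.
Within [61.2 kHz, 121.8 kHz]: 64.7 kHz, 76 kHz, 111.6 kHz.

64.7 kHz, 76 kHz, 111.6 kHz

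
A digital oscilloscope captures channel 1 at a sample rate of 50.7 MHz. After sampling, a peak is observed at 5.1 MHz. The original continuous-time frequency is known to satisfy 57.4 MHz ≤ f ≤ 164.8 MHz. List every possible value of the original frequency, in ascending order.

96.3 MHz, 106.5 MHz, 147 MHz, 157.2 MHz

Frequencies that alias to 5.1 MHz are k·fs ± 5.1 MHz for integer k ≥ 0.
k=0: 5.1 MHz.
k=1: 45.6 MHz, 55.8 MHz.
k=2: 96.3 MHz, 106.5 MHz.
k=3: 147 MHz, 157.2 MHz.
k=4: 197.7 MHz, 207.9 MHz.
Within [57.4 MHz, 164.8 MHz]: 96.3 MHz, 106.5 MHz, 147 MHz, 157.2 MHz.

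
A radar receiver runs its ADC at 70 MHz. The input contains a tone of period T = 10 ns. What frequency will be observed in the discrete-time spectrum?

T = 10 ns → f = 1/T = 100 MHz.
100 MHz mod fs = 30 MHz.
30 MHz ≤ fs/2 = 35 MHz, appears at 30 MHz.

30 MHz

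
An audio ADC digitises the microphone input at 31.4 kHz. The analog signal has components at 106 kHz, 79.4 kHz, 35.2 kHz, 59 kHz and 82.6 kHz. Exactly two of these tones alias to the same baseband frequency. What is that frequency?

fs/2 = 15.7 kHz.
106 kHz mod fs = 11.8 kHz.
11.8 kHz ≤ fs/2 = 15.7 kHz, appears at 11.8 kHz.
79.4 kHz mod fs = 16.6 kHz.
16.6 kHz > fs/2 = 15.7 kHz, folds to fs − 16.6 kHz = 14.8 kHz.
35.2 kHz mod fs = 3.8 kHz.
3.8 kHz ≤ fs/2 = 15.7 kHz, appears at 3.8 kHz.
59 kHz mod fs = 27.6 kHz.
27.6 kHz > fs/2 = 15.7 kHz, folds to fs − 27.6 kHz = 3.8 kHz.
82.6 kHz mod fs = 19.8 kHz.
19.8 kHz > fs/2 = 15.7 kHz, folds to fs − 19.8 kHz = 11.6 kHz.
35.2 kHz and 59 kHz both map to 3.8 kHz.

3.8 kHz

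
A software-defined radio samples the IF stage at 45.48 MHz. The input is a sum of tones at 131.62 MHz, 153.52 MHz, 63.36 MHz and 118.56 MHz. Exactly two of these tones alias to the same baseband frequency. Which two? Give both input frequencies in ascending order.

fs/2 = 22.74 MHz.
131.62 MHz mod fs = 40.66 MHz.
40.66 MHz > fs/2 = 22.74 MHz, folds to fs − 40.66 MHz = 4.82 MHz.
153.52 MHz mod fs = 17.08 MHz.
17.08 MHz ≤ fs/2 = 22.74 MHz, appears at 17.08 MHz.
63.36 MHz mod fs = 17.88 MHz.
17.88 MHz ≤ fs/2 = 22.74 MHz, appears at 17.88 MHz.
118.56 MHz mod fs = 27.6 MHz.
27.6 MHz > fs/2 = 22.74 MHz, folds to fs − 27.6 MHz = 17.88 MHz.
63.36 MHz and 118.56 MHz both map to 17.88 MHz.

63.36 MHz, 118.56 MHz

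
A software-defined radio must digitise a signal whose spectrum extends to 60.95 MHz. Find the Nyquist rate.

Nyquist rate = 2 × 60.95 MHz = 121.9 MHz.

121.9 MHz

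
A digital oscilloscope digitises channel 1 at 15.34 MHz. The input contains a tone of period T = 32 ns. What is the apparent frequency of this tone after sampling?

T = 32 ns → f = 1/T = 31.25 MHz.
31.25 MHz mod fs = 0.57 MHz.
0.57 MHz ≤ fs/2 = 7.67 MHz, appears at 0.57 MHz.

0.57 MHz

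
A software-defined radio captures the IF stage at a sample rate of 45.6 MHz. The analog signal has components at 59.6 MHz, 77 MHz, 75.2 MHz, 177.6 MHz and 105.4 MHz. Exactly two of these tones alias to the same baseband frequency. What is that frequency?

14.2 MHz

fs/2 = 22.8 MHz.
59.6 MHz mod fs = 14 MHz.
14 MHz ≤ fs/2 = 22.8 MHz, appears at 14 MHz.
77 MHz mod fs = 31.4 MHz.
31.4 MHz > fs/2 = 22.8 MHz, folds to fs − 31.4 MHz = 14.2 MHz.
75.2 MHz mod fs = 29.6 MHz.
29.6 MHz > fs/2 = 22.8 MHz, folds to fs − 29.6 MHz = 16 MHz.
177.6 MHz mod fs = 40.8 MHz.
40.8 MHz > fs/2 = 22.8 MHz, folds to fs − 40.8 MHz = 4.8 MHz.
105.4 MHz mod fs = 14.2 MHz.
14.2 MHz ≤ fs/2 = 22.8 MHz, appears at 14.2 MHz.
77 MHz and 105.4 MHz both map to 14.2 MHz.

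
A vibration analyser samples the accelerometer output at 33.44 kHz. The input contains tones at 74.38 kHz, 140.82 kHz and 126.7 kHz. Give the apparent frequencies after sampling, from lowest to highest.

fs/2 = 16.72 kHz.
74.38 kHz mod fs = 7.5 kHz.
7.5 kHz ≤ fs/2 = 16.72 kHz, appears at 7.5 kHz.
140.82 kHz mod fs = 7.06 kHz.
7.06 kHz ≤ fs/2 = 16.72 kHz, appears at 7.06 kHz.
126.7 kHz mod fs = 26.38 kHz.
26.38 kHz > fs/2 = 16.72 kHz, folds to fs − 26.38 kHz = 7.06 kHz.
Distinct values: {7.06 kHz, 7.5 kHz}.

7.06 kHz, 7.5 kHz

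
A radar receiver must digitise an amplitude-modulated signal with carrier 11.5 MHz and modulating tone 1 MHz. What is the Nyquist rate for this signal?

25 MHz

AM sidebands sit at fc ± fm = 10.5 MHz and 12.5 MHz.
Highest-frequency component: 12.5 MHz.
Nyquist rate = 2 × 12.5 MHz = 25 MHz.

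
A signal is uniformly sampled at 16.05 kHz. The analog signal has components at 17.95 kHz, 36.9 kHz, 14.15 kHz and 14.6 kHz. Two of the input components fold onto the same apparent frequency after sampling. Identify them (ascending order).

14.15 kHz, 17.95 kHz

fs/2 = 8.025 kHz.
17.95 kHz mod fs = 1.9 kHz.
1.9 kHz ≤ fs/2 = 8.025 kHz, appears at 1.9 kHz.
36.9 kHz mod fs = 4.8 kHz.
4.8 kHz ≤ fs/2 = 8.025 kHz, appears at 4.8 kHz.
14.15 kHz > fs/2 = 8.025 kHz, folds to fs − 14.15 kHz = 1.9 kHz.
14.6 kHz > fs/2 = 8.025 kHz, folds to fs − 14.6 kHz = 1.45 kHz.
14.15 kHz and 17.95 kHz both map to 1.9 kHz.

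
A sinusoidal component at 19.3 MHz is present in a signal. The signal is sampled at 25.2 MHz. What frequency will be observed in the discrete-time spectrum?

5.9 MHz

19.3 MHz > fs/2 = 12.6 MHz, folds to fs − 19.3 MHz = 5.9 MHz.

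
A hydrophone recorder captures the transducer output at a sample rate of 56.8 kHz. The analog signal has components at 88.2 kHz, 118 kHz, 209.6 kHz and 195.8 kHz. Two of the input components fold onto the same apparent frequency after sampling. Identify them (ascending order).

88.2 kHz, 195.8 kHz

fs/2 = 28.4 kHz.
88.2 kHz mod fs = 31.4 kHz.
31.4 kHz > fs/2 = 28.4 kHz, folds to fs − 31.4 kHz = 25.4 kHz.
118 kHz mod fs = 4.4 kHz.
4.4 kHz ≤ fs/2 = 28.4 kHz, appears at 4.4 kHz.
209.6 kHz mod fs = 39.2 kHz.
39.2 kHz > fs/2 = 28.4 kHz, folds to fs − 39.2 kHz = 17.6 kHz.
195.8 kHz mod fs = 25.4 kHz.
25.4 kHz ≤ fs/2 = 28.4 kHz, appears at 25.4 kHz.
88.2 kHz and 195.8 kHz both map to 25.4 kHz.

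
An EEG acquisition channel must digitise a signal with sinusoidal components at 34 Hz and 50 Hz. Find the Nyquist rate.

Highest-frequency component: 50 Hz.
Nyquist rate = 2 × 50 Hz = 100 Hz.

100 Hz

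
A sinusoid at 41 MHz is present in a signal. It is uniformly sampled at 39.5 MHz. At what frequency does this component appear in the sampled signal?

1.5 MHz

41 MHz mod fs = 1.5 MHz.
1.5 MHz ≤ fs/2 = 19.75 MHz, appears at 1.5 MHz.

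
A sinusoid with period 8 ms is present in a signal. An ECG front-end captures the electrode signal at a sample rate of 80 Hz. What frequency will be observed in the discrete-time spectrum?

T = 8 ms → f = 1/T = 125 Hz.
125 Hz mod fs = 45 Hz.
45 Hz > fs/2 = 40 Hz, folds to fs − 45 Hz = 35 Hz.

35 Hz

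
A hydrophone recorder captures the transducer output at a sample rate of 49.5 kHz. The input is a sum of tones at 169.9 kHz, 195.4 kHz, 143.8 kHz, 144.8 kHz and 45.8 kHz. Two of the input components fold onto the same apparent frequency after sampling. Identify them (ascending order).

fs/2 = 24.75 kHz.
169.9 kHz mod fs = 21.4 kHz.
21.4 kHz ≤ fs/2 = 24.75 kHz, appears at 21.4 kHz.
195.4 kHz mod fs = 46.9 kHz.
46.9 kHz > fs/2 = 24.75 kHz, folds to fs − 46.9 kHz = 2.6 kHz.
143.8 kHz mod fs = 44.8 kHz.
44.8 kHz > fs/2 = 24.75 kHz, folds to fs − 44.8 kHz = 4.7 kHz.
144.8 kHz mod fs = 45.8 kHz.
45.8 kHz > fs/2 = 24.75 kHz, folds to fs − 45.8 kHz = 3.7 kHz.
45.8 kHz > fs/2 = 24.75 kHz, folds to fs − 45.8 kHz = 3.7 kHz.
45.8 kHz and 144.8 kHz both map to 3.7 kHz.

45.8 kHz, 144.8 kHz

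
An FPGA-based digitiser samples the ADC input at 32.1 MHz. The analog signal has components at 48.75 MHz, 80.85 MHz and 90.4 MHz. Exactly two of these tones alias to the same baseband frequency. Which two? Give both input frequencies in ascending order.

48.75 MHz, 80.85 MHz

fs/2 = 16.05 MHz.
48.75 MHz mod fs = 16.65 MHz.
16.65 MHz > fs/2 = 16.05 MHz, folds to fs − 16.65 MHz = 15.45 MHz.
80.85 MHz mod fs = 16.65 MHz.
16.65 MHz > fs/2 = 16.05 MHz, folds to fs − 16.65 MHz = 15.45 MHz.
90.4 MHz mod fs = 26.2 MHz.
26.2 MHz > fs/2 = 16.05 MHz, folds to fs − 26.2 MHz = 5.9 MHz.
48.75 MHz and 80.85 MHz both map to 15.45 MHz.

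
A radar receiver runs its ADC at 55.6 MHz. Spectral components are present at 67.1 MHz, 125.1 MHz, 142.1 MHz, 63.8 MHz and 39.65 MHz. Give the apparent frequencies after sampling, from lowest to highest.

fs/2 = 27.8 MHz.
67.1 MHz mod fs = 11.5 MHz.
11.5 MHz ≤ fs/2 = 27.8 MHz, appears at 11.5 MHz.
125.1 MHz mod fs = 13.9 MHz.
13.9 MHz ≤ fs/2 = 27.8 MHz, appears at 13.9 MHz.
142.1 MHz mod fs = 30.9 MHz.
30.9 MHz > fs/2 = 27.8 MHz, folds to fs − 30.9 MHz = 24.7 MHz.
63.8 MHz mod fs = 8.2 MHz.
8.2 MHz ≤ fs/2 = 27.8 MHz, appears at 8.2 MHz.
39.65 MHz > fs/2 = 27.8 MHz, folds to fs − 39.65 MHz = 15.95 MHz.
Distinct values: {8.2 MHz, 11.5 MHz, 13.9 MHz, 15.95 MHz, 24.7 MHz}.

8.2 MHz, 11.5 MHz, 13.9 MHz, 15.95 MHz, 24.7 MHz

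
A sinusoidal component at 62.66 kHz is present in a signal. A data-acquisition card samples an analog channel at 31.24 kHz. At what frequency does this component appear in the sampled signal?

62.66 kHz mod fs = 0.18 kHz.
0.18 kHz ≤ fs/2 = 15.62 kHz, appears at 0.18 kHz.

0.18 kHz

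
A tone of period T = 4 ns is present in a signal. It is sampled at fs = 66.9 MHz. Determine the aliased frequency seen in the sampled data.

T = 4 ns → f = 1/T = 250 MHz.
250 MHz mod fs = 49.3 MHz.
49.3 MHz > fs/2 = 33.45 MHz, folds to fs − 49.3 MHz = 17.6 MHz.

17.6 MHz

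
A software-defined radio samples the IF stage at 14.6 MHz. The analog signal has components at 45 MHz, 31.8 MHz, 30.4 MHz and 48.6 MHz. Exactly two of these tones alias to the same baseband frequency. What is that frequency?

fs/2 = 7.3 MHz.
45 MHz mod fs = 1.2 MHz.
1.2 MHz ≤ fs/2 = 7.3 MHz, appears at 1.2 MHz.
31.8 MHz mod fs = 2.6 MHz.
2.6 MHz ≤ fs/2 = 7.3 MHz, appears at 2.6 MHz.
30.4 MHz mod fs = 1.2 MHz.
1.2 MHz ≤ fs/2 = 7.3 MHz, appears at 1.2 MHz.
48.6 MHz mod fs = 4.8 MHz.
4.8 MHz ≤ fs/2 = 7.3 MHz, appears at 4.8 MHz.
30.4 MHz and 45 MHz both map to 1.2 MHz.

1.2 MHz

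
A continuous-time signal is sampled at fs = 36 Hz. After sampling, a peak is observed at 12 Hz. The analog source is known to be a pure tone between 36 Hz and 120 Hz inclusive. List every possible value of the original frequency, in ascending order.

Frequencies that alias to 12 Hz are k·fs ± 12 Hz for integer k ≥ 0.
k=0: 12 Hz.
k=1: 24 Hz, 48 Hz.
k=2: 60 Hz, 84 Hz.
k=3: 96 Hz, 120 Hz.
k=4: 132 Hz, 156 Hz.
Within [36 Hz, 120 Hz]: 48 Hz, 60 Hz, 84 Hz, 96 Hz, 120 Hz.

48 Hz, 60 Hz, 84 Hz, 96 Hz, 120 Hz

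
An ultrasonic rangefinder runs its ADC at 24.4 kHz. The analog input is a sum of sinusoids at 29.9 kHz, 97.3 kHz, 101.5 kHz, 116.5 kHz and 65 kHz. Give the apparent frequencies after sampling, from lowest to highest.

0.3 kHz, 3.9 kHz, 5.5 kHz, 8.2 kHz

fs/2 = 12.2 kHz.
29.9 kHz mod fs = 5.5 kHz.
5.5 kHz ≤ fs/2 = 12.2 kHz, appears at 5.5 kHz.
97.3 kHz mod fs = 24.1 kHz.
24.1 kHz > fs/2 = 12.2 kHz, folds to fs − 24.1 kHz = 0.3 kHz.
101.5 kHz mod fs = 3.9 kHz.
3.9 kHz ≤ fs/2 = 12.2 kHz, appears at 3.9 kHz.
116.5 kHz mod fs = 18.9 kHz.
18.9 kHz > fs/2 = 12.2 kHz, folds to fs − 18.9 kHz = 5.5 kHz.
65 kHz mod fs = 16.2 kHz.
16.2 kHz > fs/2 = 12.2 kHz, folds to fs − 16.2 kHz = 8.2 kHz.
Distinct values: {0.3 kHz, 3.9 kHz, 5.5 kHz, 8.2 kHz}.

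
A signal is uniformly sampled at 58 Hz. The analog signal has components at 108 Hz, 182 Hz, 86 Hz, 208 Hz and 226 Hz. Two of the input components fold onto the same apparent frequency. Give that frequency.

8 Hz

fs/2 = 29 Hz.
108 Hz mod fs = 50 Hz.
50 Hz > fs/2 = 29 Hz, folds to fs − 50 Hz = 8 Hz.
182 Hz mod fs = 8 Hz.
8 Hz ≤ fs/2 = 29 Hz, appears at 8 Hz.
86 Hz mod fs = 28 Hz.
28 Hz ≤ fs/2 = 29 Hz, appears at 28 Hz.
208 Hz mod fs = 34 Hz.
34 Hz > fs/2 = 29 Hz, folds to fs − 34 Hz = 24 Hz.
226 Hz mod fs = 52 Hz.
52 Hz > fs/2 = 29 Hz, folds to fs − 52 Hz = 6 Hz.
108 Hz and 182 Hz both map to 8 Hz.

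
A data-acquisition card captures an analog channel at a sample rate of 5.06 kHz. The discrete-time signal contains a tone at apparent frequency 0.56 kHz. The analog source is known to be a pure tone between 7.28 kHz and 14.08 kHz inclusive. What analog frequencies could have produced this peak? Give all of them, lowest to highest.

9.56 kHz, 10.68 kHz

Frequencies that alias to 0.56 kHz are k·fs ± 0.56 kHz for integer k ≥ 0.
k=0: 0.56 kHz.
k=1: 4.5 kHz, 5.62 kHz.
k=2: 9.56 kHz, 10.68 kHz.
k=3: 14.62 kHz, 15.74 kHz.
Within [7.28 kHz, 14.08 kHz]: 9.56 kHz, 10.68 kHz.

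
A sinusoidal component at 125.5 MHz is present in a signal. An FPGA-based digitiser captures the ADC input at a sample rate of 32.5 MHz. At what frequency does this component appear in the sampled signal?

4.5 MHz

125.5 MHz mod fs = 28 MHz.
28 MHz > fs/2 = 16.25 MHz, folds to fs − 28 MHz = 4.5 MHz.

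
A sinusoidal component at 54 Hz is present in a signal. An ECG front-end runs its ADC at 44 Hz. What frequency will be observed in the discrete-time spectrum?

10 Hz

54 Hz mod fs = 10 Hz.
10 Hz ≤ fs/2 = 22 Hz, appears at 10 Hz.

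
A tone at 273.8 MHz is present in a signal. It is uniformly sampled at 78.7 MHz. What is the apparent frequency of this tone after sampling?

273.8 MHz mod fs = 37.7 MHz.
37.7 MHz ≤ fs/2 = 39.35 MHz, appears at 37.7 MHz.

37.7 MHz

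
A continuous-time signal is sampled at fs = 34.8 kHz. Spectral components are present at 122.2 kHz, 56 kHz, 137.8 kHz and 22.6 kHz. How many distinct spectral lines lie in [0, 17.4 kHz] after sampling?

fs/2 = 17.4 kHz.
122.2 kHz mod fs = 17.8 kHz.
17.8 kHz > fs/2 = 17.4 kHz, folds to fs − 17.8 kHz = 17 kHz.
56 kHz mod fs = 21.2 kHz.
21.2 kHz > fs/2 = 17.4 kHz, folds to fs − 21.2 kHz = 13.6 kHz.
137.8 kHz mod fs = 33.4 kHz.
33.4 kHz > fs/2 = 17.4 kHz, folds to fs − 33.4 kHz = 1.4 kHz.
22.6 kHz > fs/2 = 17.4 kHz, folds to fs − 22.6 kHz = 12.2 kHz.
Distinct values: {1.4 kHz, 12.2 kHz, 13.6 kHz, 17 kHz} → 4.

4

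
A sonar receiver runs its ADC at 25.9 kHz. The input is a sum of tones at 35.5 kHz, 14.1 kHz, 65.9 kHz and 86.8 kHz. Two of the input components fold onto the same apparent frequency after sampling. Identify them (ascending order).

fs/2 = 12.95 kHz.
35.5 kHz mod fs = 9.6 kHz.
9.6 kHz ≤ fs/2 = 12.95 kHz, appears at 9.6 kHz.
14.1 kHz > fs/2 = 12.95 kHz, folds to fs − 14.1 kHz = 11.8 kHz.
65.9 kHz mod fs = 14.1 kHz.
14.1 kHz > fs/2 = 12.95 kHz, folds to fs − 14.1 kHz = 11.8 kHz.
86.8 kHz mod fs = 9.1 kHz.
9.1 kHz ≤ fs/2 = 12.95 kHz, appears at 9.1 kHz.
14.1 kHz and 65.9 kHz both map to 11.8 kHz.

14.1 kHz, 65.9 kHz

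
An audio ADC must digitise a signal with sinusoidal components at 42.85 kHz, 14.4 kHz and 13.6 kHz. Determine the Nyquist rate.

Highest-frequency component: 42.85 kHz.
Nyquist rate = 2 × 42.85 kHz = 85.7 kHz.

85.7 kHz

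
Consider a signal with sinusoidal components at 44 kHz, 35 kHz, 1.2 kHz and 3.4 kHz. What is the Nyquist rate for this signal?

88 kHz

Highest-frequency component: 44 kHz.
Nyquist rate = 2 × 44 kHz = 88 kHz.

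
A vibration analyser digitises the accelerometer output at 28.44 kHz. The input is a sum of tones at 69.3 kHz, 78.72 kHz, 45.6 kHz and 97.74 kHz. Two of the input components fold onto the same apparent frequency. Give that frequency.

12.42 kHz

fs/2 = 14.22 kHz.
69.3 kHz mod fs = 12.42 kHz.
12.42 kHz ≤ fs/2 = 14.22 kHz, appears at 12.42 kHz.
78.72 kHz mod fs = 21.84 kHz.
21.84 kHz > fs/2 = 14.22 kHz, folds to fs − 21.84 kHz = 6.6 kHz.
45.6 kHz mod fs = 17.16 kHz.
17.16 kHz > fs/2 = 14.22 kHz, folds to fs − 17.16 kHz = 11.28 kHz.
97.74 kHz mod fs = 12.42 kHz.
12.42 kHz ≤ fs/2 = 14.22 kHz, appears at 12.42 kHz.
69.3 kHz and 97.74 kHz both map to 12.42 kHz.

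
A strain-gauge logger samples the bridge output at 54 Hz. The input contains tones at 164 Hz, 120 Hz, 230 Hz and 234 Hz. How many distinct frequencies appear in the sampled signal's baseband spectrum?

fs/2 = 27 Hz.
164 Hz mod fs = 2 Hz.
2 Hz ≤ fs/2 = 27 Hz, appears at 2 Hz.
120 Hz mod fs = 12 Hz.
12 Hz ≤ fs/2 = 27 Hz, appears at 12 Hz.
230 Hz mod fs = 14 Hz.
14 Hz ≤ fs/2 = 27 Hz, appears at 14 Hz.
234 Hz mod fs = 18 Hz.
18 Hz ≤ fs/2 = 27 Hz, appears at 18 Hz.
Distinct values: {2 Hz, 12 Hz, 14 Hz, 18 Hz} → 4.

4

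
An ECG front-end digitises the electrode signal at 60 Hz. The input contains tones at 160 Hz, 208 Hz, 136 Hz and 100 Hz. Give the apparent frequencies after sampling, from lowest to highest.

16 Hz, 20 Hz, 28 Hz

fs/2 = 30 Hz.
160 Hz mod fs = 40 Hz.
40 Hz > fs/2 = 30 Hz, folds to fs − 40 Hz = 20 Hz.
208 Hz mod fs = 28 Hz.
28 Hz ≤ fs/2 = 30 Hz, appears at 28 Hz.
136 Hz mod fs = 16 Hz.
16 Hz ≤ fs/2 = 30 Hz, appears at 16 Hz.
100 Hz mod fs = 40 Hz.
40 Hz > fs/2 = 30 Hz, folds to fs − 40 Hz = 20 Hz.
Distinct values: {16 Hz, 20 Hz, 28 Hz}.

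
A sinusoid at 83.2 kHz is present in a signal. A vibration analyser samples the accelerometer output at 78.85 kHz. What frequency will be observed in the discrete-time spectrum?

4.35 kHz

83.2 kHz mod fs = 4.35 kHz.
4.35 kHz ≤ fs/2 = 39.425 kHz, appears at 4.35 kHz.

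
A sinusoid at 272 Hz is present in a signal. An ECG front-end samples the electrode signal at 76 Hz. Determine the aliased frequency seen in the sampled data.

32 Hz

272 Hz mod fs = 44 Hz.
44 Hz > fs/2 = 38 Hz, folds to fs − 44 Hz = 32 Hz.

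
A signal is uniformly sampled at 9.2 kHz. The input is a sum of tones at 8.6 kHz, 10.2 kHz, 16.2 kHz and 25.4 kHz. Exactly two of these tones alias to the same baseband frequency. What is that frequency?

2.2 kHz

fs/2 = 4.6 kHz.
8.6 kHz > fs/2 = 4.6 kHz, folds to fs − 8.6 kHz = 0.6 kHz.
10.2 kHz mod fs = 1 kHz.
1 kHz ≤ fs/2 = 4.6 kHz, appears at 1 kHz.
16.2 kHz mod fs = 7 kHz.
7 kHz > fs/2 = 4.6 kHz, folds to fs − 7 kHz = 2.2 kHz.
25.4 kHz mod fs = 7 kHz.
7 kHz > fs/2 = 4.6 kHz, folds to fs − 7 kHz = 2.2 kHz.
16.2 kHz and 25.4 kHz both map to 2.2 kHz.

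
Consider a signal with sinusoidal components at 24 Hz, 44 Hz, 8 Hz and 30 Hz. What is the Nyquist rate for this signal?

88 Hz

Highest-frequency component: 44 Hz.
Nyquist rate = 2 × 44 Hz = 88 Hz.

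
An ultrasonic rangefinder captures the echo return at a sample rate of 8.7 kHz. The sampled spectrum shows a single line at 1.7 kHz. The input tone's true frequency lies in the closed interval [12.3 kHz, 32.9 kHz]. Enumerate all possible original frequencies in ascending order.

Frequencies that alias to 1.7 kHz are k·fs ± 1.7 kHz for integer k ≥ 0.
k=0: 1.7 kHz.
k=1: 7 kHz, 10.4 kHz.
k=2: 15.7 kHz, 19.1 kHz.
k=3: 24.4 kHz, 27.8 kHz.
k=4: 33.1 kHz, 36.5 kHz.
Within [12.3 kHz, 32.9 kHz]: 15.7 kHz, 19.1 kHz, 24.4 kHz, 27.8 kHz.

15.7 kHz, 19.1 kHz, 24.4 kHz, 27.8 kHz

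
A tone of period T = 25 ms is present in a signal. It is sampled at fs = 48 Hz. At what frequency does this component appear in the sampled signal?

T = 25 ms → f = 1/T = 40 Hz.
40 Hz > fs/2 = 24 Hz, folds to fs − 40 Hz = 8 Hz.

8 Hz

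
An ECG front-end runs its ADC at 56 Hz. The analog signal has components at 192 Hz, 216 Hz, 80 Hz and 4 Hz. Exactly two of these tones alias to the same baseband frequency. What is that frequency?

24 Hz

fs/2 = 28 Hz.
192 Hz mod fs = 24 Hz.
24 Hz ≤ fs/2 = 28 Hz, appears at 24 Hz.
216 Hz mod fs = 48 Hz.
48 Hz > fs/2 = 28 Hz, folds to fs − 48 Hz = 8 Hz.
80 Hz mod fs = 24 Hz.
24 Hz ≤ fs/2 = 28 Hz, appears at 24 Hz.
4 Hz ≤ fs/2 = 28 Hz, passes unchanged.
80 Hz and 192 Hz both map to 24 Hz.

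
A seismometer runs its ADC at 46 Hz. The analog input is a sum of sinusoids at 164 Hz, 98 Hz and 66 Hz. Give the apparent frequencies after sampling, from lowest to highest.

fs/2 = 23 Hz.
164 Hz mod fs = 26 Hz.
26 Hz > fs/2 = 23 Hz, folds to fs − 26 Hz = 20 Hz.
98 Hz mod fs = 6 Hz.
6 Hz ≤ fs/2 = 23 Hz, appears at 6 Hz.
66 Hz mod fs = 20 Hz.
20 Hz ≤ fs/2 = 23 Hz, appears at 20 Hz.
Distinct values: {6 Hz, 20 Hz}.

6 Hz, 20 Hz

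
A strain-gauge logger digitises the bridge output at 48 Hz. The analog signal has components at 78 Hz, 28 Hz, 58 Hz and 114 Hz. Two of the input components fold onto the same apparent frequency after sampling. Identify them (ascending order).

fs/2 = 24 Hz.
78 Hz mod fs = 30 Hz.
30 Hz > fs/2 = 24 Hz, folds to fs − 30 Hz = 18 Hz.
28 Hz > fs/2 = 24 Hz, folds to fs − 28 Hz = 20 Hz.
58 Hz mod fs = 10 Hz.
10 Hz ≤ fs/2 = 24 Hz, appears at 10 Hz.
114 Hz mod fs = 18 Hz.
18 Hz ≤ fs/2 = 24 Hz, appears at 18 Hz.
78 Hz and 114 Hz both map to 18 Hz.

78 Hz, 114 Hz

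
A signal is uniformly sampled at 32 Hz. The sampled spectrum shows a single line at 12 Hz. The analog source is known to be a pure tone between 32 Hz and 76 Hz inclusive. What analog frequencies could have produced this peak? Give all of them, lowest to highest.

Frequencies that alias to 12 Hz are k·fs ± 12 Hz for integer k ≥ 0.
k=0: 12 Hz.
k=1: 20 Hz, 44 Hz.
k=2: 52 Hz, 76 Hz.
k=3: 84 Hz, 108 Hz.
Within [32 Hz, 76 Hz]: 44 Hz, 52 Hz, 76 Hz.

44 Hz, 52 Hz, 76 Hz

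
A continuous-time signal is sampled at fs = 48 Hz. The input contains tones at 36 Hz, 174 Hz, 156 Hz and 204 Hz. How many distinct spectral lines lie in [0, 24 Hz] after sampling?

2

fs/2 = 24 Hz.
36 Hz > fs/2 = 24 Hz, folds to fs − 36 Hz = 12 Hz.
174 Hz mod fs = 30 Hz.
30 Hz > fs/2 = 24 Hz, folds to fs − 30 Hz = 18 Hz.
156 Hz mod fs = 12 Hz.
12 Hz ≤ fs/2 = 24 Hz, appears at 12 Hz.
204 Hz mod fs = 12 Hz.
12 Hz ≤ fs/2 = 24 Hz, appears at 12 Hz.
Distinct values: {12 Hz, 18 Hz} → 2.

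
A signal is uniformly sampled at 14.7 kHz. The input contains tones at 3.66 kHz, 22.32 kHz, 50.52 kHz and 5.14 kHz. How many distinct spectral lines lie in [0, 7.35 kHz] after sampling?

fs/2 = 7.35 kHz.
3.66 kHz ≤ fs/2 = 7.35 kHz, passes unchanged.
22.32 kHz mod fs = 7.62 kHz.
7.62 kHz > fs/2 = 7.35 kHz, folds to fs − 7.62 kHz = 7.08 kHz.
50.52 kHz mod fs = 6.42 kHz.
6.42 kHz ≤ fs/2 = 7.35 kHz, appears at 6.42 kHz.
5.14 kHz ≤ fs/2 = 7.35 kHz, passes unchanged.
Distinct values: {3.66 kHz, 5.14 kHz, 6.42 kHz, 7.08 kHz} → 4.

4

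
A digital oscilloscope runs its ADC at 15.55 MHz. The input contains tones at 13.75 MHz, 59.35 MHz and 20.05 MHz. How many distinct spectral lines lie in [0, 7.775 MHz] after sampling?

fs/2 = 7.775 MHz.
13.75 MHz > fs/2 = 7.775 MHz, folds to fs − 13.75 MHz = 1.8 MHz.
59.35 MHz mod fs = 12.7 MHz.
12.7 MHz > fs/2 = 7.775 MHz, folds to fs − 12.7 MHz = 2.85 MHz.
20.05 MHz mod fs = 4.5 MHz.
4.5 MHz ≤ fs/2 = 7.775 MHz, appears at 4.5 MHz.
Distinct values: {1.8 MHz, 2.85 MHz, 4.5 MHz} → 3.

3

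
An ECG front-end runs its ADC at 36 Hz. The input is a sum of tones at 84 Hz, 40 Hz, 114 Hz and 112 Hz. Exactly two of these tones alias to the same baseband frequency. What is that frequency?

4 Hz

fs/2 = 18 Hz.
84 Hz mod fs = 12 Hz.
12 Hz ≤ fs/2 = 18 Hz, appears at 12 Hz.
40 Hz mod fs = 4 Hz.
4 Hz ≤ fs/2 = 18 Hz, appears at 4 Hz.
114 Hz mod fs = 6 Hz.
6 Hz ≤ fs/2 = 18 Hz, appears at 6 Hz.
112 Hz mod fs = 4 Hz.
4 Hz ≤ fs/2 = 18 Hz, appears at 4 Hz.
40 Hz and 112 Hz both map to 4 Hz.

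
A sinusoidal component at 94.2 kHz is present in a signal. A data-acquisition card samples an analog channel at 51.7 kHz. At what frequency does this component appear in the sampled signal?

94.2 kHz mod fs = 42.5 kHz.
42.5 kHz > fs/2 = 25.85 kHz, folds to fs − 42.5 kHz = 9.2 kHz.

9.2 kHz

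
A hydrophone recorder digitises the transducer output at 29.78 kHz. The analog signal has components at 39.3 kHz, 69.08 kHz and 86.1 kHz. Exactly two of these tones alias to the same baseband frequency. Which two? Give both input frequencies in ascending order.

39.3 kHz, 69.08 kHz

fs/2 = 14.89 kHz.
39.3 kHz mod fs = 9.52 kHz.
9.52 kHz ≤ fs/2 = 14.89 kHz, appears at 9.52 kHz.
69.08 kHz mod fs = 9.52 kHz.
9.52 kHz ≤ fs/2 = 14.89 kHz, appears at 9.52 kHz.
86.1 kHz mod fs = 26.54 kHz.
26.54 kHz > fs/2 = 14.89 kHz, folds to fs − 26.54 kHz = 3.24 kHz.
39.3 kHz and 69.08 kHz both map to 9.52 kHz.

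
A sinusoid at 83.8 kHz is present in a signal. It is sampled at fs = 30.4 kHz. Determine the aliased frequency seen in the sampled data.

83.8 kHz mod fs = 23 kHz.
23 kHz > fs/2 = 15.2 kHz, folds to fs − 23 kHz = 7.4 kHz.

7.4 kHz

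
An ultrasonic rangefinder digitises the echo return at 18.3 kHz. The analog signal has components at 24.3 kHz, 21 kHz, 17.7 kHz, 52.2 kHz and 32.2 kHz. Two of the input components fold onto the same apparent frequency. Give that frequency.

2.7 kHz

fs/2 = 9.15 kHz.
24.3 kHz mod fs = 6 kHz.
6 kHz ≤ fs/2 = 9.15 kHz, appears at 6 kHz.
21 kHz mod fs = 2.7 kHz.
2.7 kHz ≤ fs/2 = 9.15 kHz, appears at 2.7 kHz.
17.7 kHz > fs/2 = 9.15 kHz, folds to fs − 17.7 kHz = 0.6 kHz.
52.2 kHz mod fs = 15.6 kHz.
15.6 kHz > fs/2 = 9.15 kHz, folds to fs − 15.6 kHz = 2.7 kHz.
32.2 kHz mod fs = 13.9 kHz.
13.9 kHz > fs/2 = 9.15 kHz, folds to fs − 13.9 kHz = 4.4 kHz.
21 kHz and 52.2 kHz both map to 2.7 kHz.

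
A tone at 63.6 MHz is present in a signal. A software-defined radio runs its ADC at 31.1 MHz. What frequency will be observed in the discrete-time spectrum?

1.4 MHz

63.6 MHz mod fs = 1.4 MHz.
1.4 MHz ≤ fs/2 = 15.55 MHz, appears at 1.4 MHz.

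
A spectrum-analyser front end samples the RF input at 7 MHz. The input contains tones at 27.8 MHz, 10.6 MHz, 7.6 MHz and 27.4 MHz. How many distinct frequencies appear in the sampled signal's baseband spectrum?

fs/2 = 3.5 MHz.
27.8 MHz mod fs = 6.8 MHz.
6.8 MHz > fs/2 = 3.5 MHz, folds to fs − 6.8 MHz = 0.2 MHz.
10.6 MHz mod fs = 3.6 MHz.
3.6 MHz > fs/2 = 3.5 MHz, folds to fs − 3.6 MHz = 3.4 MHz.
7.6 MHz mod fs = 0.6 MHz.
0.6 MHz ≤ fs/2 = 3.5 MHz, appears at 0.6 MHz.
27.4 MHz mod fs = 6.4 MHz.
6.4 MHz > fs/2 = 3.5 MHz, folds to fs − 6.4 MHz = 0.6 MHz.
Distinct values: {0.2 MHz, 0.6 MHz, 3.4 MHz} → 3.

3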